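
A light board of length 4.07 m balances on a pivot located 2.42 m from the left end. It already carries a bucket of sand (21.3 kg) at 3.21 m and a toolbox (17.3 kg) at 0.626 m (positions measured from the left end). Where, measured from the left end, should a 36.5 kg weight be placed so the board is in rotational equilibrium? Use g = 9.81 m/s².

x ≈ 2.81 m from the left end

About the pivot (at 2.42 m from the left end):
Bucket of sand: 21.3 × 9.81 = 209 N down at 3.21 m → arm 0.79 m, τ = 209 × 0.79 = 165.1 N·m clockwise.
Toolbox: 17.3 × 9.81 = 169.7 N down at 0.626 m → arm 1.794 m, τ = 169.7 × 1.794 = 304.4 N·m counterclockwise.
Net moment of existing loads = 139.3 N·m counterclockwise.
The weight weighs 36.5 × 9.81 = 358.1 N and must supply an equal clockwise moment, so its lever arm about the pivot is 139.3 / 358.1 = 0.389 m.
That puts it at 2.42 + 0.389 = 2.81 m from the left end.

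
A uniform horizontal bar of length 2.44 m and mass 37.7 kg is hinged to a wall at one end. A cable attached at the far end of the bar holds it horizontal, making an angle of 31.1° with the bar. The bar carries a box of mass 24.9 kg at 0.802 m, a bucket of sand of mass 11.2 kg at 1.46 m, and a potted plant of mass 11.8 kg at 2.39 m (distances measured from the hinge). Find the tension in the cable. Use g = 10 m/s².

T ≈ 877 N

Take moments about the hinge.
Beam weight: 37.7 × 10 = 377 N down at 1.22 m → arm 1.22 m, τ = 377 × 1.22 = 459.9 N·m clockwise.
Box: 24.9 × 10 = 249 N down at 0.802 m → arm 0.802 m, τ = 249 × 0.802 = 199.7 N·m clockwise.
Bucket of sand: 11.2 × 10 = 112 N down at 1.46 m → arm 1.46 m, τ = 112 × 1.46 = 163.5 N·m clockwise.
Potted plant: 11.8 × 10 = 118 N down at 2.39 m → arm 2.39 m, τ = 118 × 2.39 = 282 N·m clockwise.
Total clockwise load moment = 1105 N·m.
The cable tension T acts at 2.44 m; only its component perpendicular to the bar, T sinθ, produces torque. sin 31.1° = 0.5165.
Balancing moments: T × 2.44 × 0.5165 = 1105, giving T = 1105 / 1.26 = 877 N.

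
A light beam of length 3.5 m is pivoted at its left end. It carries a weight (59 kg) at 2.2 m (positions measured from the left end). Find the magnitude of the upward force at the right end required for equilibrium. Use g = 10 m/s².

F ≈ 371 N

Sum moments about the left end (the unknown pivot reaction has zero arm there).
Weight: 59 × 10 = 590 N down at 2.2 m → arm 2.2 m, τ = 590 × 2.2 = 1298 N·m clockwise.
Net moment of the loads = 1298 N·m clockwise.
The upward force F acts at the right end, arm 3.5 m, giving F × 3.5 counterclockwise.
Balancing moments: F × 3.5 = 1298, giving F = 1298 / 3.5 = 371 N.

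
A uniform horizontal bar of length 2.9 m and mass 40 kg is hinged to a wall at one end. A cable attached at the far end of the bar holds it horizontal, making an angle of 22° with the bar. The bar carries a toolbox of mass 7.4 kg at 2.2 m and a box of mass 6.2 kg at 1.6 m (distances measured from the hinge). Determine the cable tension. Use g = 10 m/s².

Taking torques about the hinge:
Beam weight: 40 × 10 = 400 N down at 1.45 m → arm 1.45 m, τ = 400 × 1.45 = 580 N·m clockwise.
Toolbox: 7.4 × 10 = 74 N down at 2.2 m → arm 2.2 m, τ = 74 × 2.2 = 162.8 N·m clockwise.
Box: 6.2 × 10 = 62 N down at 1.6 m → arm 1.6 m, τ = 62 × 1.6 = 99.2 N·m clockwise.
Total clockwise load moment = 842 N·m.
The cable tension T acts at 2.9 m; only its component perpendicular to the bar, T sinθ, produces torque. sin 22° = 0.3746.
Setting net torque to zero: T × 2.9 × 0.3746 = 842 → T = 842 / 1.086 = 775 N.

T ≈ 775 N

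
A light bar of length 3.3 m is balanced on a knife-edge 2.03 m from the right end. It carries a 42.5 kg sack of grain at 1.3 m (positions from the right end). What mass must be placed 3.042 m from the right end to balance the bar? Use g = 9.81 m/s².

m ≈ 30.7 kg

Taking torques about the knife-edge (at 2.03 m from the right end):
Sack of grain: 42.5 × 9.81 = 416.9 N down at 1.3 m → arm 0.73 m, τ = 416.9 × 0.73 = 304.3 N·m clockwise.
Net moment of known loads = 304.3 N·m clockwise.
An unknown mass m at 3.042 m has arm 1.012 m; its moment is m·g·1.012 counterclockwise.
For rotational equilibrium, m × 9.81 × 1.012 = 304.3, so m = 304.3 / (9.81 × 1.012) = 30.7 kg.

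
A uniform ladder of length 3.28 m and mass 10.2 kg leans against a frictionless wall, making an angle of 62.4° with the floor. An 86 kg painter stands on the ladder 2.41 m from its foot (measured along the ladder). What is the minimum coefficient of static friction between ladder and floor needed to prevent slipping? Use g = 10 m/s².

Take moments about the foot of the ladder.
Ladder weight 10.2×10 = 102 N acts at 1.64 m along the ladder; its horizontal arm is 1.64·cos62.4° = 0.7598 m → τ = 77.5 N·m clockwise.
Painter: 86×10 = 860 N at 2.41 m → arm 1.117 m → τ = 960.6 N·m clockwise.
Wall normal N acts horizontally at the top; its moment arm is the height L sinθ = 3.28·sin62.4° = 2.907 m, counterclockwise.
Στ = 0 ⇒ N × 2.907 = 1038 ⇒ N = 357.1 N.
ΣFx = 0 ⇒ f = N_wall = 357.1 N. ΣFy = 0 ⇒ N_floor = 962 N.
μ_min = f / N_floor = 357.1 / 962 = 0.371.

μ_min ≈ 0.371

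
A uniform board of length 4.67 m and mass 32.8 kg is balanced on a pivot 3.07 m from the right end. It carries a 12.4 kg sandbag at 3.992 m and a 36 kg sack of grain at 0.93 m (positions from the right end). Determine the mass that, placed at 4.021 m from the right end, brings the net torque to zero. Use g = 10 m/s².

m ≈ 94.3 kg

Sum moments about the pivot (at 3.07 m from the right end) (the support reaction has zero arm there).
Beam weight: 32.8 × 10 = 328 N down at 2.335 m → arm 0.735 m, τ = 328 × 0.735 = 241.1 N·m clockwise.
Sandbag: 12.4 × 10 = 124 N down at 3.992 m → arm 0.922 m, τ = 124 × 0.922 = 114.3 N·m counterclockwise.
Sack of grain: 36 × 10 = 360 N down at 0.93 m → arm 2.14 m, τ = 360 × 2.14 = 770.4 N·m clockwise.
Net moment of known loads = 897.2 N·m clockwise.
An unknown mass m at 4.021 m has arm 0.951 m; its moment is m·g·0.951 counterclockwise.
Balancing moments: m × 10 × 0.951 = 897.2, giving m = 897.2 / (10 × 0.951) = 94.3 kg.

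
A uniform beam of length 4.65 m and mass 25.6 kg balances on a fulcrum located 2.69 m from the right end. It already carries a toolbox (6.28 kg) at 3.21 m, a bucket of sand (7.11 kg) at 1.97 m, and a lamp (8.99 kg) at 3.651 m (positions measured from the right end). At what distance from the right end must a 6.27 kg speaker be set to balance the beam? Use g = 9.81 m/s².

About the fulcrum (at 2.69 m from the right end):
Beam weight: 25.6 × 9.81 = 251.1 N down at 2.325 m → arm 0.365 m, τ = 251.1 × 0.365 = 91.65 N·m clockwise.
Toolbox: 6.28 × 9.81 = 61.61 N down at 3.21 m → arm 0.52 m, τ = 61.61 × 0.52 = 32.04 N·m counterclockwise.
Bucket of sand: 7.11 × 9.81 = 69.75 N down at 1.97 m → arm 0.72 m, τ = 69.75 × 0.72 = 50.22 N·m clockwise.
Lamp: 8.99 × 9.81 = 88.19 N down at 3.651 m → arm 0.961 m, τ = 88.19 × 0.961 = 84.75 N·m counterclockwise.
Net moment of existing loads = 25.08 N·m clockwise.
The speaker weighs 6.27 × 9.81 = 61.51 N and must supply an equal counterclockwise moment, so its lever arm about the fulcrum is 25.08 / 61.51 = 0.408 m.
That puts it at 2.69 + 0.408 = 3.1 m from the right end.

x ≈ 3.1 m from the right end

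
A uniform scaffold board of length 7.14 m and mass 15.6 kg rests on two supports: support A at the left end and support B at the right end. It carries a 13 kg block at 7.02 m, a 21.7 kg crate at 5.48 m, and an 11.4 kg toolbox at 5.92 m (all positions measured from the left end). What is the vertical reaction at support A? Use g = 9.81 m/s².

R_A ≈ 147 N

Choose support B as the axis so its reaction then has zero moment arm.
Beam weight: 15.6 × 9.81 = 153 N down at 3.57 m → arm 3.57 m, τ = 153 × 3.57 = 546.2 N·m counterclockwise.
Block: 13 × 9.81 = 127.5 N down at 7.02 m → arm 0.12 m, τ = 127.5 × 0.12 = 15.3 N·m counterclockwise.
Crate: 21.7 × 9.81 = 212.9 N down at 5.48 m → arm 1.66 m, τ = 212.9 × 1.66 = 353.4 N·m counterclockwise.
Toolbox: 11.4 × 9.81 = 111.8 N down at 5.92 m → arm 1.22 m, τ = 111.8 × 1.22 = 136.4 N·m counterclockwise.
Net load moment about support B = 1051 N·m counterclockwise.
Reaction R at support A is upward at 0 m, arm 7.14 m → moment R × 7.14 clockwise.
Στ = 0 ⇒ R × 7.14 = 1051 ⇒ R = 147 N.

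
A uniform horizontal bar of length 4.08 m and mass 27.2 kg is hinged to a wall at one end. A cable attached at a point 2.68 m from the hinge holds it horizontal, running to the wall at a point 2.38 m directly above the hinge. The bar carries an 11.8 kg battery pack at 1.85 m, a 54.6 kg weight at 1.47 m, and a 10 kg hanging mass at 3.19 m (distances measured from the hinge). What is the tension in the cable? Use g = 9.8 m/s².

About the hinge:
Beam weight: 27.2 × 9.8 = 266.6 N down at 2.04 m → arm 2.04 m, τ = 266.6 × 2.04 = 543.9 N·m clockwise.
Battery pack: 11.8 × 9.8 = 115.6 N down at 1.85 m → arm 1.85 m, τ = 115.6 × 1.85 = 213.9 N·m clockwise.
Weight: 54.6 × 9.8 = 535.1 N down at 1.47 m → arm 1.47 m, τ = 535.1 × 1.47 = 786.6 N·m clockwise.
Hanging mass: 10 × 9.8 = 98 N down at 3.19 m → arm 3.19 m, τ = 98 × 3.19 = 312.6 N·m clockwise.
Total clockwise load moment = 1857 N·m.
The cable tension T acts at 2.68 m; only its component perpendicular to the bar, T sinθ, produces torque. sinθ = h/√(h²+d²) = 2.38/√(2.38²+2.68²) = 0.664.
Setting net torque to zero: T × 2.68 × 0.664 = 1857 → T = 1857 / 1.78 = 1040 N.

T ≈ 1040 N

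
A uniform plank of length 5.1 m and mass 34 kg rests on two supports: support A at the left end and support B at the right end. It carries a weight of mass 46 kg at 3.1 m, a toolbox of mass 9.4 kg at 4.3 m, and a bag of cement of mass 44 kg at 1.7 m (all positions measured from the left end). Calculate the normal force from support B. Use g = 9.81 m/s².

About support A:
Beam weight: 34 × 9.81 = 333.5 N down at 2.55 m → arm 2.55 m, τ = 333.5 × 2.55 = 850.4 N·m clockwise.
Weight: 46 × 9.81 = 451.3 N down at 3.1 m → arm 3.1 m, τ = 451.3 × 3.1 = 1399 N·m clockwise.
Toolbox: 9.4 × 9.81 = 92.21 N down at 4.3 m → arm 4.3 m, τ = 92.21 × 4.3 = 396.5 N·m clockwise.
Bag of cement: 44 × 9.81 = 431.6 N down at 1.7 m → arm 1.7 m, τ = 431.6 × 1.7 = 733.7 N·m clockwise.
Net load moment about support A = 3380 N·m clockwise.
Reaction R at support B is upward at 5.1 m, arm 5.1 m → moment R × 5.1 counterclockwise.
Setting net torque to zero: R × 5.1 = 3380 → R = 663 N.

R_B ≈ 663 N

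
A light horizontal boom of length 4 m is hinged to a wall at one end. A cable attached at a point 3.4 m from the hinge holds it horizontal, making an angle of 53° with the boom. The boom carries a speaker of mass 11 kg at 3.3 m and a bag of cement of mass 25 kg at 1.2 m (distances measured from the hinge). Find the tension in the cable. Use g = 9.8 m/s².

T ≈ 239 N

Taking torques about the hinge:
Speaker: 11 × 9.8 = 107.8 N down at 3.3 m → arm 3.3 m, τ = 107.8 × 3.3 = 355.7 N·m clockwise.
Bag of cement: 25 × 9.8 = 245 N down at 1.2 m → arm 1.2 m, τ = 245 × 1.2 = 294 N·m clockwise.
Total clockwise load moment = 649.7 N·m.
The cable tension T acts at 3.4 m; only its component perpendicular to the boom, T sinθ, produces torque. sin 53° = 0.7986.
Στ = 0 ⇒ T × 3.4 × 0.7986 = 649.7 ⇒ T = 649.7 / 2.715 = 239 N.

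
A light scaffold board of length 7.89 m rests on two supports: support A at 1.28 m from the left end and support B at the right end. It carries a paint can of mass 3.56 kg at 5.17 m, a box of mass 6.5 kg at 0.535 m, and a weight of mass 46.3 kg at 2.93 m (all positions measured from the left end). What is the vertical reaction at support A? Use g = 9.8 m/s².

About support B:
Paint can: 3.56 × 9.8 = 34.89 N down at 5.17 m → arm 2.72 m, τ = 34.89 × 2.72 = 94.9 N·m counterclockwise.
Box: 6.5 × 9.8 = 63.7 N down at 0.535 m → arm 7.355 m, τ = 63.7 × 7.355 = 468.5 N·m counterclockwise.
Weight: 46.3 × 9.8 = 453.7 N down at 2.93 m → arm 4.96 m, τ = 453.7 × 4.96 = 2250 N·m counterclockwise.
Net load moment about support B = 2813 N·m counterclockwise.
Reaction R at support A is upward at 1.28 m, arm 6.61 m → moment R × 6.61 clockwise.
Στ = 0 ⇒ R × 6.61 = 2813 ⇒ R = 426 N.

R_A ≈ 426 N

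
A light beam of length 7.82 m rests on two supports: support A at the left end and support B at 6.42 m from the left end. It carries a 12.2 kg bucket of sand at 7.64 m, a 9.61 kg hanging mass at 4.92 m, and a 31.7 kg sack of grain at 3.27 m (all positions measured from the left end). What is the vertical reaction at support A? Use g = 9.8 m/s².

Choose support B as the axis so its reaction then has zero moment arm.
Bucket of sand: 12.2 × 9.8 = 119.6 N down at 7.64 m → arm 1.22 m, τ = 119.6 × 1.22 = 145.9 N·m clockwise.
Hanging mass: 9.61 × 9.8 = 94.18 N down at 4.92 m → arm 1.5 m, τ = 94.18 × 1.5 = 141.3 N·m counterclockwise.
Sack of grain: 31.7 × 9.8 = 310.7 N down at 3.27 m → arm 3.15 m, τ = 310.7 × 3.15 = 978.7 N·m counterclockwise.
Net load moment about support B = 974.1 N·m counterclockwise.
Reaction R at support A is upward at 0 m, arm 6.42 m → moment R × 6.42 clockwise.
Στ = 0 ⇒ R × 6.42 = 974.1 ⇒ R = 152 N.

R_A ≈ 152 N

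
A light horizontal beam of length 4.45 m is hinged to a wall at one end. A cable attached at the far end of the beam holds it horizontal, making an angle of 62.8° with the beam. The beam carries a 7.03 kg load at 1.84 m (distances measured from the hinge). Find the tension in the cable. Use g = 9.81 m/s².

T ≈ 32.1 N

Sum moments about the hinge (the unknown hinge reaction has zero arm there).
Load: 7.03 × 9.81 = 68.96 N down at 1.84 m → arm 1.84 m, τ = 68.96 × 1.84 = 126.9 N·m clockwise.
Total clockwise load moment = 126.9 N·m.
The cable tension T acts at 4.45 m; only its component perpendicular to the beam, T sinθ, produces torque. sin 62.8° = 0.8894.
Setting net torque to zero: T × 4.45 × 0.8894 = 126.9 → T = 126.9 / 3.958 = 32.1 N.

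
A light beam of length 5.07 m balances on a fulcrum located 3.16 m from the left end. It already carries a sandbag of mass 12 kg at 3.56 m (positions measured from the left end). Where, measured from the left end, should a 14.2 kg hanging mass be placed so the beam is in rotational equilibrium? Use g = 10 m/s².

Taking torques about the fulcrum (at 3.16 m from the left end):
Sandbag: 12 × 10 = 120 N down at 3.56 m → arm 0.4 m, τ = 120 × 0.4 = 48 N·m clockwise.
Net moment of existing loads = 48 N·m clockwise.
The hanging mass weighs 14.2 × 10 = 142 N and must supply an equal counterclockwise moment, so its lever arm about the fulcrum is 48 / 142 = 0.338 m.
That puts it at 3.16 − 0.338 = 2.82 m from the left end.

x ≈ 2.82 m from the left end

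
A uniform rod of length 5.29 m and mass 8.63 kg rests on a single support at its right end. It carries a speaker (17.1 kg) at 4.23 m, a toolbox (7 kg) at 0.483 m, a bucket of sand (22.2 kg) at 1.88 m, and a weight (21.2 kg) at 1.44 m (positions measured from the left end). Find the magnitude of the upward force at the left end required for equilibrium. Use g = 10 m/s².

F ≈ 438 N

Choose the right end as the axis so the unknown pivot reaction has zero arm there.
Beam weight: 8.63 × 10 = 86.3 N down at 2.645 m → arm 2.645 m, τ = 86.3 × 2.645 = 228.3 N·m counterclockwise.
Speaker: 17.1 × 10 = 171 N down at 4.23 m → arm 1.06 m, τ = 171 × 1.06 = 181.3 N·m counterclockwise.
Toolbox: 7 × 10 = 70 N down at 0.483 m → arm 4.807 m, τ = 70 × 4.807 = 336.5 N·m counterclockwise.
Bucket of sand: 22.2 × 10 = 222 N down at 1.88 m → arm 3.41 m, τ = 222 × 3.41 = 757 N·m counterclockwise.
Weight: 21.2 × 10 = 212 N down at 1.44 m → arm 3.85 m, τ = 212 × 3.85 = 816.2 N·m counterclockwise.
Net moment of the loads = 2319 N·m counterclockwise.
The upward force F acts at the left end, arm 5.29 m, giving F × 5.29 clockwise.
For rotational equilibrium, F × 5.29 = 2319, so F = 2319 / 5.29 = 438 N.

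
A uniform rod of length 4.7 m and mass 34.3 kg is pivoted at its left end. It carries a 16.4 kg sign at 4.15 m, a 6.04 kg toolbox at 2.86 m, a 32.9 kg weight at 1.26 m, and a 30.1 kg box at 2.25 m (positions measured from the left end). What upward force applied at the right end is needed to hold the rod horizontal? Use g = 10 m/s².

Taking torques about the left end:
Beam weight: 34.3 × 10 = 343 N down at 2.35 m → arm 2.35 m, τ = 343 × 2.35 = 806.1 N·m clockwise.
Sign: 16.4 × 10 = 164 N down at 4.15 m → arm 4.15 m, τ = 164 × 4.15 = 680.6 N·m clockwise.
Toolbox: 6.04 × 10 = 60.4 N down at 2.86 m → arm 2.86 m, τ = 60.4 × 2.86 = 172.7 N·m clockwise.
Weight: 32.9 × 10 = 329 N down at 1.26 m → arm 1.26 m, τ = 329 × 1.26 = 414.5 N·m clockwise.
Box: 30.1 × 10 = 301 N down at 2.25 m → arm 2.25 m, τ = 301 × 2.25 = 677.2 N·m clockwise.
Net moment of the loads = 2751 N·m clockwise.
The upward force F acts at the right end, arm 4.7 m, giving F × 4.7 counterclockwise.
Balancing moments: F × 4.7 = 2751, giving F = 2751 / 4.7 = 585 N.

F ≈ 585 N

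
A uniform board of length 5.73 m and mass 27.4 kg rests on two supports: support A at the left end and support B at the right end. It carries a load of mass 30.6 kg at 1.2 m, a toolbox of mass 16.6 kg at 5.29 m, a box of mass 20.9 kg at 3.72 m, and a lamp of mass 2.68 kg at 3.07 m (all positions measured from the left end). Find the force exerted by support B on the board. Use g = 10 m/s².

About support A:
Beam weight: 27.4 × 10 = 274 N down at 2.865 m → arm 2.865 m, τ = 274 × 2.865 = 785 N·m clockwise.
Load: 30.6 × 10 = 306 N down at 1.2 m → arm 1.2 m, τ = 306 × 1.2 = 367.2 N·m clockwise.
Toolbox: 16.6 × 10 = 166 N down at 5.29 m → arm 5.29 m, τ = 166 × 5.29 = 878.1 N·m clockwise.
Box: 20.9 × 10 = 209 N down at 3.72 m → arm 3.72 m, τ = 209 × 3.72 = 777.5 N·m clockwise.
Lamp: 2.68 × 10 = 26.8 N down at 3.07 m → arm 3.07 m, τ = 26.8 × 3.07 = 82.28 N·m clockwise.
Net load moment about support A = 2890 N·m clockwise.
Reaction R at support B is upward at 5.73 m, arm 5.73 m → moment R × 5.73 counterclockwise.
Setting net torque to zero: R × 5.73 = 2890 → R = 504 N.

R_B ≈ 504 N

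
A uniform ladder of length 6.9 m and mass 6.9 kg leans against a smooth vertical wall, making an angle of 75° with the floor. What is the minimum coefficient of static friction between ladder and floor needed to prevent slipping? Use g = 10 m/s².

About the foot of the ladder:
Ladder weight 6.9×10 = 69 N acts at 3.45 m along the ladder; its horizontal arm is 3.45·cos75° = 0.8929 m → τ = 61.61 N·m clockwise.
Wall normal N acts horizontally at the top; its moment arm is the height L sinθ = 6.9·sin75° = 6.665 m, counterclockwise.
Balancing moments: N × 6.665 = 61.61, giving N = 9.244 N.
ΣFx = 0 ⇒ f = N_wall = 9.244 N. ΣFy = 0 ⇒ N_floor = 69 N.
μ_min = f / N_floor = 9.244 / 69 = 0.134.

μ_min ≈ 0.134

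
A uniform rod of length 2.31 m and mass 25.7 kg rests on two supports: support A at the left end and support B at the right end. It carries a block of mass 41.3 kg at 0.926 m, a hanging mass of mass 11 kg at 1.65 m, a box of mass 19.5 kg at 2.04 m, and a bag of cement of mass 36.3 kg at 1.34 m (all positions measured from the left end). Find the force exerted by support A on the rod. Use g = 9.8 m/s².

R_A ≈ 571 N

Choose support B as the axis so its reaction then has zero moment arm.
Beam weight: 25.7 × 9.8 = 251.9 N down at 1.155 m → arm 1.155 m, τ = 251.9 × 1.155 = 290.9 N·m counterclockwise.
Block: 41.3 × 9.8 = 404.7 N down at 0.926 m → arm 1.384 m, τ = 404.7 × 1.384 = 560.1 N·m counterclockwise.
Hanging mass: 11 × 9.8 = 107.8 N down at 1.65 m → arm 0.66 m, τ = 107.8 × 0.66 = 71.15 N·m counterclockwise.
Box: 19.5 × 9.8 = 191.1 N down at 2.04 m → arm 0.27 m, τ = 191.1 × 0.27 = 51.6 N·m counterclockwise.
Bag of cement: 36.3 × 9.8 = 355.7 N down at 1.34 m → arm 0.97 m, τ = 355.7 × 0.97 = 345 N·m counterclockwise.
Net load moment about support B = 1319 N·m counterclockwise.
Reaction R at support A is upward at 0 m, arm 2.31 m → moment R × 2.31 clockwise.
Balancing moments: R × 2.31 = 1319, giving R = 571 N.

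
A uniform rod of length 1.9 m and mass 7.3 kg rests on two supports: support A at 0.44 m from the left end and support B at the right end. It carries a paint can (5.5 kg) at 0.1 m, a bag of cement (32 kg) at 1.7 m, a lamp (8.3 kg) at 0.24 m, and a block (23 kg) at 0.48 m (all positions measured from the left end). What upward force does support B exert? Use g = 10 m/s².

Sum moments about support A (its reaction then has zero moment arm).
Beam weight: 7.3 × 10 = 73 N down at 0.95 m → arm 0.51 m, τ = 73 × 0.51 = 37.23 N·m clockwise.
Paint can: 5.5 × 10 = 55 N down at 0.1 m → arm 0.34 m, τ = 55 × 0.34 = 18.7 N·m counterclockwise.
Bag of cement: 32 × 10 = 320 N down at 1.7 m → arm 1.26 m, τ = 320 × 1.26 = 403.2 N·m clockwise.
Lamp: 8.3 × 10 = 83 N down at 0.24 m → arm 0.2 m, τ = 83 × 0.2 = 16.6 N·m counterclockwise.
Block: 23 × 10 = 230 N down at 0.48 m → arm 0.04 m, τ = 230 × 0.04 = 9.2 N·m clockwise.
Net load moment about support A = 414.3 N·m clockwise.
Reaction R at support B is upward at 1.9 m, arm 1.46 m → moment R × 1.46 counterclockwise.
For rotational equilibrium, R × 1.46 = 414.3, so R = 284 N.

R_B ≈ 284 N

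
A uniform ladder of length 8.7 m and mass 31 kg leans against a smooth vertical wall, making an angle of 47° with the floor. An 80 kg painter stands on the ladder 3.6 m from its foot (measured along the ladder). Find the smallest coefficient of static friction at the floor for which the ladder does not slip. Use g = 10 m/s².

Sum moments about the foot of the ladder (the floor normal and friction both act there and drop out).
Ladder weight 31×10 = 310 N acts at 4.35 m along the ladder; its horizontal arm is 4.35·cos47° = 2.967 m → τ = 919.8 N·m clockwise.
Painter: 80×10 = 800 N at 3.6 m → arm 2.455 m → τ = 1964 N·m clockwise.
Wall normal N acts horizontally at the top; its moment arm is the height L sinθ = 8.7·sin47° = 6.363 m, counterclockwise.
Balancing moments: N × 6.363 = 2884, giving N = 453.2 N.
ΣFx = 0 ⇒ f = N_wall = 453.2 N. ΣFy = 0 ⇒ N_floor = 1110 N.
μ_min = f / N_floor = 453.2 / 1110 = 0.408.

μ_min ≈ 0.408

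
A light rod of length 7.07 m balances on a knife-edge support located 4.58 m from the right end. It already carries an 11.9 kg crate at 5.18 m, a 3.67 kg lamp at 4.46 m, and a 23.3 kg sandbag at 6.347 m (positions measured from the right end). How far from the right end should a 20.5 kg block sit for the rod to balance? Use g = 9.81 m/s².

x ≈ 2.24 m from the right end

Choose the knife-edge support (at 4.58 m from the right end) as the axis so the support reaction has zero arm there.
Crate: 11.9 × 9.81 = 116.7 N down at 5.18 m → arm 0.6 m, τ = 116.7 × 0.6 = 70.02 N·m counterclockwise.
Lamp: 3.67 × 9.81 = 36 N down at 4.46 m → arm 0.12 m, τ = 36 × 0.12 = 4.32 N·m clockwise.
Sandbag: 23.3 × 9.81 = 228.6 N down at 6.347 m → arm 1.767 m, τ = 228.6 × 1.767 = 403.9 N·m counterclockwise.
Net moment of existing loads = 469.6 N·m counterclockwise.
The block weighs 20.5 × 9.81 = 201.1 N and must supply an equal clockwise moment, so its lever arm about the knife-edge support is 469.6 / 201.1 = 2.34 m.
That puts it at 4.58 − 2.34 = 2.24 m from the right end.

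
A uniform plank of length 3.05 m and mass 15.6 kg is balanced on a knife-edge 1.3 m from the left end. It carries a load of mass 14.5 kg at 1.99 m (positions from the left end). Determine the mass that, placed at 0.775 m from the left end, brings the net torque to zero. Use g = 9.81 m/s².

About the knife-edge (at 1.3 m from the left end):
Beam weight: 15.6 × 9.81 = 153 N down at 1.525 m → arm 0.225 m, τ = 153 × 0.225 = 34.43 N·m clockwise.
Load: 14.5 × 9.81 = 142.2 N down at 1.99 m → arm 0.69 m, τ = 142.2 × 0.69 = 98.12 N·m clockwise.
Net moment of known loads = 132.6 N·m clockwise.
An unknown mass m at 0.775 m has arm 0.525 m; its moment is m·g·0.525 counterclockwise.
Setting net torque to zero: m × 9.81 × 0.525 = 132.6 → m = 132.6 / (9.81 × 0.525) = 25.7 kg.

m ≈ 25.7 kg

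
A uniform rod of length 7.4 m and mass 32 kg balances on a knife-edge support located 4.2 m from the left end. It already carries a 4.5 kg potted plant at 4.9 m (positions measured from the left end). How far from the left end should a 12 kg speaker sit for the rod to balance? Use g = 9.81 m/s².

Sum moments about the knife-edge support (at 4.2 m from the left end) (the support reaction has zero arm there).
Beam weight: 32 × 9.81 = 313.9 N down at 3.7 m → arm 0.5 m, τ = 313.9 × 0.5 = 156.9 N·m counterclockwise.
Potted plant: 4.5 × 9.81 = 44.15 N down at 4.9 m → arm 0.7 m, τ = 44.15 × 0.7 = 30.9 N·m clockwise.
Net moment of existing loads = 126 N·m counterclockwise.
The speaker weighs 12 × 9.81 = 117.7 N and must supply an equal clockwise moment, so its lever arm about the knife-edge support is 126 / 117.7 = 1.07 m.
That puts it at 4.2 + 1.07 = 5.27 m from the left end.

x ≈ 5.27 m from the left end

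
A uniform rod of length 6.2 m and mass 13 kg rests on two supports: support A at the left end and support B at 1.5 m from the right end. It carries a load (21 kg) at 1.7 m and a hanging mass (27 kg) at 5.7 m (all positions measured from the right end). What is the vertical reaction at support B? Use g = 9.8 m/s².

R_B ≈ 309 N

Taking torques about support A:
Beam weight: 13 × 9.8 = 127.4 N down at 3.1 m → arm 3.1 m, τ = 127.4 × 3.1 = 394.9 N·m clockwise.
Load: 21 × 9.8 = 205.8 N down at 1.7 m → arm 4.5 m, τ = 205.8 × 4.5 = 926.1 N·m clockwise.
Hanging mass: 27 × 9.8 = 264.6 N down at 5.7 m → arm 0.5 m, τ = 264.6 × 0.5 = 132.3 N·m clockwise.
Net load moment about support A = 1453 N·m clockwise.
Reaction R at support B is upward at 1.5 m, arm 4.7 m → moment R × 4.7 counterclockwise.
For rotational equilibrium, R × 4.7 = 1453, so R = 309 N.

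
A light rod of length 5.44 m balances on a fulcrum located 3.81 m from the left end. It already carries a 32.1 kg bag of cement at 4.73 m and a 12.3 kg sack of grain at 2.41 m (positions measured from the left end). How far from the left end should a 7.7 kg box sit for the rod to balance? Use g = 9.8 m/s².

x ≈ 2.21 m from the left end

Take moments about the fulcrum (at 3.81 m from the left end).
Bag of cement: 32.1 × 9.8 = 314.6 N down at 4.73 m → arm 0.92 m, τ = 314.6 × 0.92 = 289.4 N·m clockwise.
Sack of grain: 12.3 × 9.8 = 120.5 N down at 2.41 m → arm 1.4 m, τ = 120.5 × 1.4 = 168.7 N·m counterclockwise.
Net moment of existing loads = 120.7 N·m clockwise.
The box weighs 7.7 × 9.8 = 75.46 N and must supply an equal counterclockwise moment, so its lever arm about the fulcrum is 120.7 / 75.46 = 1.6 m.
That puts it at 3.81 − 1.6 = 2.21 m from the left end.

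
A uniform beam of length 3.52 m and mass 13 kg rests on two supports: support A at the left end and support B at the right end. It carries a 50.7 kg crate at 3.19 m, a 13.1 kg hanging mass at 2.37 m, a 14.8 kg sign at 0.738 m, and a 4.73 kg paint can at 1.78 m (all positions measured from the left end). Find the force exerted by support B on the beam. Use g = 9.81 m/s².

R_B ≈ 655 N

Taking torques about support A:
Beam weight: 13 × 9.81 = 127.5 N down at 1.76 m → arm 1.76 m, τ = 127.5 × 1.76 = 224.4 N·m clockwise.
Crate: 50.7 × 9.81 = 497.4 N down at 3.19 m → arm 3.19 m, τ = 497.4 × 3.19 = 1587 N·m clockwise.
Hanging mass: 13.1 × 9.81 = 128.5 N down at 2.37 m → arm 2.37 m, τ = 128.5 × 2.37 = 304.5 N·m clockwise.
Sign: 14.8 × 9.81 = 145.2 N down at 0.738 m → arm 0.738 m, τ = 145.2 × 0.738 = 107.2 N·m clockwise.
Paint can: 4.73 × 9.81 = 46.4 N down at 1.78 m → arm 1.78 m, τ = 46.4 × 1.78 = 82.59 N·m clockwise.
Net load moment about support A = 2306 N·m clockwise.
Reaction R at support B is upward at 3.52 m, arm 3.52 m → moment R × 3.52 counterclockwise.
Στ = 0 ⇒ R × 3.52 = 2306 ⇒ R = 655 N.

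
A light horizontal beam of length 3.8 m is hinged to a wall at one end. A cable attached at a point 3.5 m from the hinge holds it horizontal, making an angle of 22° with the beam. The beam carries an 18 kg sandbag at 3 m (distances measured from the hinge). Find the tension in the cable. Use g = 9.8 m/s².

T ≈ 404 N

Take moments about the hinge.
Sandbag: 18 × 9.8 = 176.4 N down at 3 m → arm 3 m, τ = 176.4 × 3 = 529.2 N·m clockwise.
Total clockwise load moment = 529.2 N·m.
The cable tension T acts at 3.5 m; only its component perpendicular to the beam, T sinθ, produces torque. sin 22° = 0.3746.
For rotational equilibrium, T × 3.5 × 0.3746 = 529.2, so T = 529.2 / 1.311 = 404 N.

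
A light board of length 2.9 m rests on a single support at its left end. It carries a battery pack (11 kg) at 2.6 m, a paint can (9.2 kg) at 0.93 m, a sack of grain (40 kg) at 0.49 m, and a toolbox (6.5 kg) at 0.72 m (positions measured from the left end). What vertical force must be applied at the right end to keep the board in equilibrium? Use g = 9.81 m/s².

F ≈ 208 N

Take moments about the left end.
Battery pack: 11 × 9.81 = 107.9 N down at 2.6 m → arm 2.6 m, τ = 107.9 × 2.6 = 280.5 N·m clockwise.
Paint can: 9.2 × 9.81 = 90.25 N down at 0.93 m → arm 0.93 m, τ = 90.25 × 0.93 = 83.93 N·m clockwise.
Sack of grain: 40 × 9.81 = 392.4 N down at 0.49 m → arm 0.49 m, τ = 392.4 × 0.49 = 192.3 N·m clockwise.
Toolbox: 6.5 × 9.81 = 63.77 N down at 0.72 m → arm 0.72 m, τ = 63.77 × 0.72 = 45.91 N·m clockwise.
Net moment of the loads = 602.6 N·m clockwise.
The upward force F acts at the right end, arm 2.9 m, giving F × 2.9 counterclockwise.
For rotational equilibrium, F × 2.9 = 602.6, so F = 602.6 / 2.9 = 208 N.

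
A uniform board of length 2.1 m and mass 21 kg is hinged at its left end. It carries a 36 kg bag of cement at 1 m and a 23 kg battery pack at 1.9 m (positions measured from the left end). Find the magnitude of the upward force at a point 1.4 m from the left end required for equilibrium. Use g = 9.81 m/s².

Choose the left end as the axis so the unknown pivot reaction has zero arm there.
Beam weight: 21 × 9.81 = 206 N down at 1.05 m → arm 1.05 m, τ = 206 × 1.05 = 216.3 N·m clockwise.
Bag of cement: 36 × 9.81 = 353.2 N down at 1 m → arm 1 m, τ = 353.2 × 1 = 353.2 N·m clockwise.
Battery pack: 23 × 9.81 = 225.6 N down at 1.9 m → arm 1.9 m, τ = 225.6 × 1.9 = 428.6 N·m clockwise.
Net moment of the loads = 998.1 N·m clockwise.
The upward force F acts at a point 1.4 m from the left end, arm 1.4 m, giving F × 1.4 counterclockwise.
Setting net torque to zero: F × 1.4 = 998.1 → F = 998.1 / 1.4 = 713 N.

F ≈ 713 N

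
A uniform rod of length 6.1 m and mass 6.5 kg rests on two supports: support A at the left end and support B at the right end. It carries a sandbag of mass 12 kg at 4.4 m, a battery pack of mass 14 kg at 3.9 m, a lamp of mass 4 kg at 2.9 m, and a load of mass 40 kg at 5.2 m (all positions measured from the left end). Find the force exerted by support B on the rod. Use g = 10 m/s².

R_B ≈ 569 N

Sum moments about support A (its reaction then has zero moment arm).
Beam weight: 6.5 × 10 = 65 N down at 3.05 m → arm 3.05 m, τ = 65 × 3.05 = 198.2 N·m clockwise.
Sandbag: 12 × 10 = 120 N down at 4.4 m → arm 4.4 m, τ = 120 × 4.4 = 528 N·m clockwise.
Battery pack: 14 × 10 = 140 N down at 3.9 m → arm 3.9 m, τ = 140 × 3.9 = 546 N·m clockwise.
Lamp: 4 × 10 = 40 N down at 2.9 m → arm 2.9 m, τ = 40 × 2.9 = 116 N·m clockwise.
Load: 40 × 10 = 400 N down at 5.2 m → arm 5.2 m, τ = 400 × 5.2 = 2080 N·m clockwise.
Net load moment about support A = 3468 N·m clockwise.
Reaction R at support B is upward at 6.1 m, arm 6.1 m → moment R × 6.1 counterclockwise.
Στ = 0 ⇒ R × 6.1 = 3468 ⇒ R = 569 N.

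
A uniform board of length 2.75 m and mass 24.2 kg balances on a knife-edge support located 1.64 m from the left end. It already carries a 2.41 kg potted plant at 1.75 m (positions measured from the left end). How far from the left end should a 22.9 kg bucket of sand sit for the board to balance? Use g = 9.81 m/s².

Choose the knife-edge support (at 1.64 m from the left end) as the axis so the support reaction has zero arm there.
Beam weight: 24.2 × 9.81 = 237.4 N down at 1.375 m → arm 0.265 m, τ = 237.4 × 0.265 = 62.91 N·m counterclockwise.
Potted plant: 2.41 × 9.81 = 23.64 N down at 1.75 m → arm 0.11 m, τ = 23.64 × 0.11 = 2.6 N·m clockwise.
Net moment of existing loads = 60.31 N·m counterclockwise.
The bucket of sand weighs 22.9 × 9.81 = 224.6 N and must supply an equal clockwise moment, so its lever arm about the knife-edge support is 60.31 / 224.6 = 0.269 m.
That puts it at 1.64 + 0.269 = 1.91 m from the left end.

x ≈ 1.91 m from the left end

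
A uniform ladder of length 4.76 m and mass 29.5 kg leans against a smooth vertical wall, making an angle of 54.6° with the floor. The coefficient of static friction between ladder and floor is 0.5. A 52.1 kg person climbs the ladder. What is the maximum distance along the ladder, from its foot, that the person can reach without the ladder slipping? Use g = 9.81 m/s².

Take moments about the foot of the ladder.
Ladder weight 29.5×9.81 = 289.4 N acts at 2.38 m along the ladder; its horizontal arm is 2.38·cos54.6° = 1.379 m → τ = 399.1 N·m clockwise.
Person weight 52.1×9.81 = 511.1 N at distance d → arm d·cos54.6° → τ = 511.1·d·0.5793 clockwise.
Wall normal N at the top has arm L sinθ = 3.88 m counterclockwise, so Στ = 0 gives N·3.88 = 399.1 + 296.1·d.
ΣFy = 0 ⇒ N_floor = 800.5 N, so the maximum friction is μ_s·N_floor = 0.5×800.5 = 400.2 N. ΣFx = 0 ⇒ N_wall = f, so at the slipping point N = 400.2 N.
Substituting: 400.2×3.88 = 399.1 + 296.1·d ⇒ d = (1553 − 399.1) / 296.1 = 3.9 m.

d ≈ 3.9 m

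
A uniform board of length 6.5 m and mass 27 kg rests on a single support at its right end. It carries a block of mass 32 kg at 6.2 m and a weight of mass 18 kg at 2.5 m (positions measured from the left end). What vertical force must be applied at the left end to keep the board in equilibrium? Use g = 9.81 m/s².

Choose the right end as the axis so the unknown pivot reaction has zero arm there.
Beam weight: 27 × 9.81 = 264.9 N down at 3.25 m → arm 3.25 m, τ = 264.9 × 3.25 = 860.9 N·m counterclockwise.
Block: 32 × 9.81 = 313.9 N down at 6.2 m → arm 0.3 m, τ = 313.9 × 0.3 = 94.17 N·m counterclockwise.
Weight: 18 × 9.81 = 176.6 N down at 2.5 m → arm 4 m, τ = 176.6 × 4 = 706.4 N·m counterclockwise.
Net moment of the loads = 1661 N·m counterclockwise.
The upward force F acts at the left end, arm 6.5 m, giving F × 6.5 clockwise.
Στ = 0 ⇒ F × 6.5 = 1661 ⇒ F = 1661 / 6.5 = 256 N.

F ≈ 256 N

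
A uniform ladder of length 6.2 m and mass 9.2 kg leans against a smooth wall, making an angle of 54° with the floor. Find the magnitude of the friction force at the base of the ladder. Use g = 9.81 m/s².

f ≈ 32.8 N

Take moments about the foot of the ladder.
Ladder weight 9.2×9.81 = 90.25 N acts at 3.1 m along the ladder; its horizontal arm is 3.1·cos54° = 1.822 m → τ = 164.4 N·m clockwise.
Wall normal N acts horizontally at the top; its moment arm is the height L sinθ = 6.2·sin54° = 5.016 m, counterclockwise.
Balancing moments: N × 5.016 = 164.4, giving N = 32.8 N.
ΣFx = 0: friction at the foot balances the wall's push, so f = N_wall = 32.8 N.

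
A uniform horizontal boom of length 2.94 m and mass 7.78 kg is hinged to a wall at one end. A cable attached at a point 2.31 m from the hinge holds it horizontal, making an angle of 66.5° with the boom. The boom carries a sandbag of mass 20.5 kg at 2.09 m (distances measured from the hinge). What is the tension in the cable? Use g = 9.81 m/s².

About the hinge:
Beam weight: 7.78 × 9.81 = 76.32 N down at 1.47 m → arm 1.47 m, τ = 76.32 × 1.47 = 112.2 N·m clockwise.
Sandbag: 20.5 × 9.81 = 201.1 N down at 2.09 m → arm 2.09 m, τ = 201.1 × 2.09 = 420.3 N·m clockwise.
Total clockwise load moment = 532.5 N·m.
The cable tension T acts at 2.31 m; only its component perpendicular to the boom, T sinθ, produces torque. sin 66.5° = 0.9171.
Balancing moments: T × 2.31 × 0.9171 = 532.5, giving T = 532.5 / 2.119 = 251 N.

T ≈ 251 N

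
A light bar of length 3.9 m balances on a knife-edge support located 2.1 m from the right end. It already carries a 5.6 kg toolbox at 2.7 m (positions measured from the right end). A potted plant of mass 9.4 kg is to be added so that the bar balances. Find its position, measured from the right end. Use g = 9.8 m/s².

x ≈ 1.74 m from the right end

Sum moments about the knife-edge support (at 2.1 m from the right end) (the support reaction has zero arm there).
Toolbox: 5.6 × 9.8 = 54.88 N down at 2.7 m → arm 0.6 m, τ = 54.88 × 0.6 = 32.93 N·m counterclockwise.
Net moment of existing loads = 32.93 N·m counterclockwise.
The potted plant weighs 9.4 × 9.8 = 92.12 N and must supply an equal clockwise moment, so its lever arm about the knife-edge support is 32.93 / 92.12 = 0.357 m.
That puts it at 2.1 − 0.357 = 1.74 m from the right end.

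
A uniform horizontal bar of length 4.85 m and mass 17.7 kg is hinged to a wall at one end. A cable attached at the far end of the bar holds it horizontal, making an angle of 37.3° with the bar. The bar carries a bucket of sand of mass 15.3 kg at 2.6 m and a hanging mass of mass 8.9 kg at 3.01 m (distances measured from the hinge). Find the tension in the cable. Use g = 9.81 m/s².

About the hinge:
Beam weight: 17.7 × 9.81 = 173.6 N down at 2.425 m → arm 2.425 m, τ = 173.6 × 2.425 = 421 N·m clockwise.
Bucket of sand: 15.3 × 9.81 = 150.1 N down at 2.6 m → arm 2.6 m, τ = 150.1 × 2.6 = 390.3 N·m clockwise.
Hanging mass: 8.9 × 9.81 = 87.31 N down at 3.01 m → arm 3.01 m, τ = 87.31 × 3.01 = 262.8 N·m clockwise.
Total clockwise load moment = 1074 N·m.
The cable tension T acts at 4.85 m; only its component perpendicular to the bar, T sinθ, produces torque. sin 37.3° = 0.606.
Balancing moments: T × 4.85 × 0.606 = 1074, giving T = 1074 / 2.939 = 365 N.

T ≈ 365 N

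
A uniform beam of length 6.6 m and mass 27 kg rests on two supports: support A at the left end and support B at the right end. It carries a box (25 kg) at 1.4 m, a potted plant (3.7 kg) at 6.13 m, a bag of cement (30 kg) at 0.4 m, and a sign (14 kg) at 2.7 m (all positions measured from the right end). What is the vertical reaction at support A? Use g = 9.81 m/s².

R_A ≈ 292 N

Choose support B as the axis so its reaction then has zero moment arm.
Beam weight: 27 × 9.81 = 264.9 N down at 3.3 m → arm 3.3 m, τ = 264.9 × 3.3 = 874.2 N·m counterclockwise.
Box: 25 × 9.81 = 245.2 N down at 1.4 m → arm 1.4 m, τ = 245.2 × 1.4 = 343.3 N·m counterclockwise.
Potted plant: 3.7 × 9.81 = 36.3 N down at 6.13 m → arm 6.13 m, τ = 36.3 × 6.13 = 222.5 N·m counterclockwise.
Bag of cement: 30 × 9.81 = 294.3 N down at 0.4 m → arm 0.4 m, τ = 294.3 × 0.4 = 117.7 N·m counterclockwise.
Sign: 14 × 9.81 = 137.3 N down at 2.7 m → arm 2.7 m, τ = 137.3 × 2.7 = 370.7 N·m counterclockwise.
Net load moment about support B = 1928 N·m counterclockwise.
Reaction R at support A is upward at 6.6 m, arm 6.6 m → moment R × 6.6 clockwise.
Balancing moments: R × 6.6 = 1928, giving R = 292 N.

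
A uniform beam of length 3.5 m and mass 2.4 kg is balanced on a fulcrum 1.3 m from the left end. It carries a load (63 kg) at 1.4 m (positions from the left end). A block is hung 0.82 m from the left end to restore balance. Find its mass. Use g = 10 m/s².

m ≈ 15.4 kg

About the fulcrum (at 1.3 m from the left end):
Beam weight: 2.4 × 10 = 24 N down at 1.75 m → arm 0.45 m, τ = 24 × 0.45 = 10.8 N·m clockwise.
Load: 63 × 10 = 630 N down at 1.4 m → arm 0.1 m, τ = 630 × 0.1 = 63 N·m clockwise.
Net moment of known loads = 73.8 N·m clockwise.
An unknown mass m at 0.82 m has arm 0.48 m; its moment is m·g·0.48 counterclockwise.
Setting net torque to zero: m × 10 × 0.48 = 73.8 → m = 73.8 / (10 × 0.48) = 15.4 kg.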